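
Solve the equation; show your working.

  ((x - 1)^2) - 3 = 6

Step 1. [((x - 1)^2) - 3 = 6] 3 comes off first (add 3) ⇒ sub: (x - 1)^2 = 9.
Step 2. [(x - 1)^2 = 9] 9 ≥ 0, LHS is (·)² — take ±√ ⇒ sqrt: x - 1 = 3 or -3.
Step 3. [x - 1 = 3 or -3] add 1: x sits inside (… - 1). So sub: x = 4 or -2.

Answer: x ∈ {-2, 4}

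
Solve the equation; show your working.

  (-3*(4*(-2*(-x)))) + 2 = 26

Step 1. [(-3*(4*(-2*(-x)))) + 2 = 26] subtract 2: x sits inside (… + 2), so sub: -3*(4*(-2*(-x))) = 24.
Step 2. [-3*(4*(-2*(-x))) = 24] LHS = -3·(…); ÷-3 both sides, so div: 4*(-2*(-x)) = -8.
Step 3. [4*(-2*(-x)) = -8] divide by the outer 4 ⇒ div: -2*(-x) = -2.
Step 4. [-2*(-x) = -2] leading coefficient -2: divide by -2, so div: -x = 1.
Step 5. [-x = 1] flip signs both sides ⇒ neg: x = -1.

Answer: x ∈ {-1}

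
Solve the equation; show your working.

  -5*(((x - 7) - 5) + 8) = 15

Step 1. [-5*(((x - 7) - 5) + 8) = 15] -5·(inner) — divide through by -5 ⇒ div: ((x - 7) - 5) + 8 = -3.
Step 2. [((x - 7) - 5) + 8 = -3] 8 comes off first (subtract 8) ⇒ sub: (x - 7) - 5 = -11.
Step 3. [(x - 7) - 5 = -11] the outer -5 inverts by adding 5. So sub: x - 7 = -6.
Step 4. [x - 7 = -6] add 7: x sits inside (… - 7) ⇒ sub: x = 1.

Answer: x ∈ {1}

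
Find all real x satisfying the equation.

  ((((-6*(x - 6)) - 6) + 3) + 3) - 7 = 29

Step 1. [((((-6*(x - 6)) - 6) + 3) + 3) - 7 = 29] add 7: x sits inside (… - 7). So sub: (((-6*(x - 6)) - 6) + 3) + 3 = 36.
Step 2. [(((-6*(x - 6)) - 6) + 3) + 3 = 36] peel the +3: subtract 3 from each side, so sub: ((-6*(x - 6)) - 6) + 3 = 33.
Step 3. [((-6*(x - 6)) - 6) + 3 = 33] subtract 3: x sits inside (… + 3) ⇒ sub: (-6*(x - 6)) - 6 = 30.
Step 4. [(-6*(x - 6)) - 6 = 30] the outer -6 inverts by adding 6, so sub: -6*(x - 6) = 36.
Step 5. [-6*(x - 6) = 36] leading coefficient -6: divide by -6 ⇒ div: x - 6 = -6.
Step 6. [x - 6 = -6] peel the -6: add 6 from each side. So sub: x = 0.

Answer: x ∈ {0}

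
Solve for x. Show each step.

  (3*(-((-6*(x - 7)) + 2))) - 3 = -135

Step 1. [(3*(-((-6*(x - 7)) + 2))) - 3 = -135] peel the -3: add 3 from each side ⇒ sub: 3*(-((-6*(x - 7)) + 2)) = -132.
Step 2. [3*(-((-6*(x - 7)) + 2)) = -132] 3·(inner) — divide through by 3 ⇒ div: -((-6*(x - 7)) + 2) = -44.
Step 3. [-((-6*(x - 7)) + 2) = -44] leading − — multiply by −1 ⇒ neg: (-6*(x - 7)) + 2 = 44.
Step 4. [(-6*(x - 7)) + 2 = 44] peel the +2: subtract 2 from each side. So sub: -6*(x - 7) = 42.
Step 5. [-6*(x - 7) = 42] -6 out front; divide by -6, so div: x - 7 = -7.
Step 6. [x - 7 = -7] add 7: x sits inside (… - 7). So sub: x = 0.

Answer: x ∈ {0}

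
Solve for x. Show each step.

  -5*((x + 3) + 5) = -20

Step 1. [-5*((x + 3) + 5) = -20] -5 out front; divide by -5, so div: (x + 3) + 5 = 4.
Step 2. [(x + 3) + 5 = 4] 5 comes off first (subtract 5). So sub: x + 3 = -1.
Step 3. [x + 3 = -1] the outer +3 inverts by subtracting 3 ⇒ sub: x = -4.

Answer: x ∈ {-4}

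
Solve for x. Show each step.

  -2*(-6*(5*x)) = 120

Step 1. [-2*(-6*(5*x)) = 120] divide by the outer -2, so div: -6*(5*x) = -60.
Step 2. [-6*(5*x) = -60] divide by the outer -6 ⇒ div: 5*x = 10.
Step 3. [5*x = 10] 5·(inner) — divide through by 5 ⇒ div: x = 2.

Answer: x ∈ {2}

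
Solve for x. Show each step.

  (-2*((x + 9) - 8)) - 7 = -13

Step 1. [(-2*((x + 9) - 8)) - 7 = -13] 7 comes off first (add 7) ⇒ sub: -2*((x + 9) - 8) = -6.
Step 2. [-2*((x + 9) - 8) = -6] divide by the outer -2 ⇒ div: (x + 9) - 8 = 3.
Step 3. [(x + 9) - 8 = 3] 8 comes off first (add 8). So sub: x + 9 = 11.
Step 4. [x + 9 = 11] peel the +9: subtract 9 from each side. So sub: x = 2.

Answer: x ∈ {2}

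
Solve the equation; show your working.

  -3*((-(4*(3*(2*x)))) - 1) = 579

Step 1. [-3*((-(4*(3*(2*x)))) - 1) = 579] -3·(inner) — divide through by -3 ⇒ div: (-(4*(3*(2*x)))) - 1 = -193.
Step 2. [(-(4*(3*(2*x)))) - 1 = -193] 1 comes off first (add 1), so sub: -(4*(3*(2*x))) = -192.
Step 3. [-(4*(3*(2*x))) = -192] flip signs both sides ⇒ neg: 4*(3*(2*x)) = 192.
Step 4. [4*(3*(2*x)) = 192] leading coefficient 4: divide by 4 ⇒ div: 3*(2*x) = 48.
Step 5. [3*(2*x) = 48] LHS = 3·(…); ÷3 both sides ⇒ div: 2*x = 16.
Step 6. [2*x = 16] divide by the outer 2 ⇒ div: x = 8.

Answer: x ∈ {8}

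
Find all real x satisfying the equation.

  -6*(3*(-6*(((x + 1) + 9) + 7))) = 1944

Step 1. [-6*(3*(-6*(((x + 1) + 9) + 7))) = 1944] -6·(inner) — divide through by -6 ⇒ div: 3*(-6*(((x + 1) + 9) + 7)) = -324.
Step 2. [3*(-6*(((x + 1) + 9) + 7)) = -324] divide by the outer 3. So div: -6*(((x + 1) + 9) + 7) = -108.
Step 3. [-6*(((x + 1) + 9) + 7) = -108] leading coefficient -6: divide by -6. So div: ((x + 1) + 9) + 7 = 18.
Step 4. [((x + 1) + 9) + 7 = 18] peel the +7: subtract 7 from each side. So sub: (x + 1) + 9 = 11.
Step 5. [(x + 1) + 9 = 11] peel the +9: subtract 9 from each side, so sub: x + 1 = 2.
Step 6. [x + 1 = 2] subtract 1: x sits inside (… + 1) ⇒ sub: x = 1.

Answer: x ∈ {1}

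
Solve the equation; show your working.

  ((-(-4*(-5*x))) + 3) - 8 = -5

Step 1. [((-(-4*(-5*x))) + 3) - 8 = -5] 8 comes off first (add 8), so sub: (-(-4*(-5*x))) + 3 = 3.
Step 2. [(-(-4*(-5*x))) + 3 = 3] subtract 3: x sits inside (… + 3), so sub: -(-4*(-5*x)) = 0.
Step 3. [-(-4*(-5*x)) = 0] leading − — multiply by −1, so neg: -4*(-5*x) = 0.
Step 4. [-4*(-5*x) = 0] divide by the outer -4. So div: -5*x = 0.
Step 5. [-5*x = 0] leading coefficient -5: divide by -5. So div: x = 0.

Answer: x ∈ {0}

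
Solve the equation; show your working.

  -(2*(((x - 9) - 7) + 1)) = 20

Step 1. [-(2*(((x - 9) - 7) + 1)) = 20] LHS negated; negate both sides ⇒ neg: 2*(((x - 9) - 7) + 1) = -20.
Step 2. [2*(((x - 9) - 7) + 1) = -20] leading coefficient 2: divide by 2, so div: ((x - 9) - 7) + 1 = -10.
Step 3. [((x - 9) - 7) + 1 = -10] +1 is outermost — subtract 1 both sides ⇒ sub: (x - 9) - 7 = -11.
Step 4. [(x - 9) - 7 = -11] -7 is outermost — add 7 both sides, so sub: x - 9 = -4.
Step 5. [x - 9 = -4] 9 comes off first (add 9) ⇒ sub: x = 5.

Answer: x ∈ {5}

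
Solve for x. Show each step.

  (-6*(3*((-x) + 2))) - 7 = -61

Step 1. [(-6*(3*((-x) + 2))) - 7 = -61] add 7: x sits inside (… - 7) ⇒ sub: -6*(3*((-x) + 2)) = -54.
Step 2. [-6*(3*((-x) + 2)) = -54] LHS = -6·(…); ÷-6 both sides ⇒ div: 3*((-x) + 2) = 9.
Step 3. [3*((-x) + 2) = 9] 3·(inner) — divide through by 3, so div: (-x) + 2 = 3.
Step 4. [(-x) + 2 = 3] 2 comes off first (subtract 2). So sub: -x = 1.
Step 5. [-x = 1] flip signs both sides ⇒ neg: x = -1.

Answer: x ∈ {-1}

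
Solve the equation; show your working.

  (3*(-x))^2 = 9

Step 1. [(3*(-x))^2 = 9] 9 ≥ 0, LHS is (·)² — take ±√ ⇒ sqrt: 3*(-x) = 3 or -3.
Step 2. [3*(-x) = 3 or -3] leading coefficient 3: divide by 3. So div: -x = 1 or -1.
Step 3. [-x = 1 or -1] flip signs both sides. So neg: x = -1 or 1.

Answer: x ∈ {-1, 1}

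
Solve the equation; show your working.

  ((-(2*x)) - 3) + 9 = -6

Step 1. [((-(2*x)) - 3) + 9 = -6] peel the +9: subtract 9 from each side ⇒ sub: (-(2*x)) - 3 = -15.
Step 2. [(-(2*x)) - 3 = -15] peel the -3: add 3 from each side. So sub: -(2*x) = -12.
Step 3. [-(2*x) = -12] leading − — multiply by −1, so neg: 2*x = 12.
Step 4. [2*x = 12] 2 out front; divide by 2. So div: x = 6.

Answer: x ∈ {6}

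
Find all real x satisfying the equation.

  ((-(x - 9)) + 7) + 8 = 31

Step 1. [((-(x - 9)) + 7) + 8 = 31] +8 is outermost — subtract 8 both sides, so sub: (-(x - 9)) + 7 = 23.
Step 2. [(-(x - 9)) + 7 = 23] peel the +7: subtract 7 from each side. So sub: -(x - 9) = 16.
Step 3. [-(x - 9) = 16] leading − — multiply by −1, so neg: x - 9 = -16.
Step 4. [x - 9 = -16] 9 comes off first (add 9) ⇒ sub: x = -7.

Answer: x ∈ {-7}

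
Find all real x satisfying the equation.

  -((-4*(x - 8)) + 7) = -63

Step 1. [-((-4*(x - 8)) + 7) = -63] leading − — multiply by −1 ⇒ neg: (-4*(x - 8)) + 7 = 63.
Step 2. [(-4*(x - 8)) + 7 = 63] +7 is outermost — subtract 7 both sides ⇒ sub: -4*(x - 8) = 56.
Step 3. [-4*(x - 8) = 56] leading coefficient -4: divide by -4 ⇒ div: x - 8 = -14.
Step 4. [x - 8 = -14] peel the -8: add 8 from each side, so sub: x = -6.

Answer: x ∈ {-6}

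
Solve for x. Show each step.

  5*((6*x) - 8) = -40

Step 1. [5*((6*x) - 8) = -40] 5 out front; divide by 5. So div: (6*x) - 8 = -8.
Step 2. [(6*x) - 8 = -8] the outer -8 inverts by adding 8, so sub: 6*x = 0.
Step 3. [6*x = 0] divide by the outer 6, so div: x = 0.

Answer: x ∈ {0}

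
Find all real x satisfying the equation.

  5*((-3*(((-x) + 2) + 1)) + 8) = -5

Step 1. [5*((-3*(((-x) + 2) + 1)) + 8) = -5] divide by the outer 5, so div: (-3*(((-x) + 2) + 1)) + 8 = -1.
Step 2. [(-3*(((-x) + 2) + 1)) + 8 = -1] the outer +8 inverts by subtracting 8. So sub: -3*(((-x) + 2) + 1) = -9.
Step 3. [-3*(((-x) + 2) + 1) = -9] -3 out front; divide by -3 ⇒ div: ((-x) + 2) + 1 = 3.
Step 4. [((-x) + 2) + 1 = 3] the outer +1 inverts by subtracting 1. So sub: (-x) + 2 = 2.
Step 5. [(-x) + 2 = 2] subtract 2: x sits inside (… + 2) ⇒ sub: -x = 0.
Step 6. [-x = 0] leading − — multiply by −1. So neg: x = 0.

Answer: x ∈ {0}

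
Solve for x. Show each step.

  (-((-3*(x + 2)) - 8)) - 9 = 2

Step 1. [(-((-3*(x + 2)) - 8)) - 9 = 2] the outer -9 inverts by adding 9 ⇒ sub: -((-3*(x + 2)) - 8) = 11.
Step 2. [-((-3*(x + 2)) - 8) = 11] flip signs both sides, so neg: (-3*(x + 2)) - 8 = -11.
Step 3. [(-3*(x + 2)) - 8 = -11] -8 is outermost — add 8 both sides ⇒ sub: -3*(x + 2) = -3.
Step 4. [-3*(x + 2) = -3] -3·(inner) — divide through by -3, so div: x + 2 = 1.
Step 5. [x + 2 = 1] +2 is outermost — subtract 2 both sides, so sub: x = -1.

Answer: x ∈ {-1}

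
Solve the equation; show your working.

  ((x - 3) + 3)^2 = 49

Step 1. [((x - 3) + 3)^2 = 49] √ both sides: 49 ≥ 0 gives two branches, so sqrt: (x - 3) + 3 = 7 or -7.
Step 2. [(x - 3) + 3 = 7 or -7] subtract 3: x sits inside (… + 3). So sub: x - 3 = 4 or -10.
Step 3. [x - 3 = 4 or -10] 3 comes off first (add 3), so sub: x = 7 or -7.

Answer: x ∈ {-7, 7}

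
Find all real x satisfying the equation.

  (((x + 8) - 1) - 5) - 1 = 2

Step 1. [(((x + 8) - 1) - 5) - 1 = 2] the outer -1 inverts by adding 1, so sub: ((x + 8) - 1) - 5 = 3.
Step 2. [((x + 8) - 1) - 5 = 3] -5 is outermost — add 5 both sides, so sub: (x + 8) - 1 = 8.
Step 3. [(x + 8) - 1 = 8] add 1: x sits inside (… - 1). So sub: x + 8 = 9.
Step 4. [x + 8 = 9] peel the +8: subtract 8 from each side. So sub: x = 1.

Answer: x ∈ {1}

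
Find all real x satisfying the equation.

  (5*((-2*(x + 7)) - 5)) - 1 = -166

Step 1. [(5*((-2*(x + 7)) - 5)) - 1 = -166] -1 is outermost — add 1 both sides. So sub: 5*((-2*(x + 7)) - 5) = -165.
Step 2. [5*((-2*(x + 7)) - 5) = -165] divide by the outer 5. So div: (-2*(x + 7)) - 5 = -33.
Step 3. [(-2*(x + 7)) - 5 = -33] peel the -5: add 5 from each side, so sub: -2*(x + 7) = -28.
Step 4. [-2*(x + 7) = -28] -2 out front; divide by -2 ⇒ div: x + 7 = 14.
Step 5. [x + 7 = 14] +7 is outermost — subtract 7 both sides ⇒ sub: x = 7.

Answer: x ∈ {7}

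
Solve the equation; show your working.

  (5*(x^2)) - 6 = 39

Step 1. [(5*(x^2)) - 6 = 39] -6 is outermost — add 6 both sides, so sub: 5*(x^2) = 45.
Step 2. [5*(x^2) = 45] LHS = 5·(…); ÷5 both sides ⇒ div: x^2 = 9.
Step 3. [x^2 = 9] LHS squared, RHS 9 ≥ 0: apply √ (±). So sqrt: x = 3 or -3.

Answer: x ∈ {-3, 3}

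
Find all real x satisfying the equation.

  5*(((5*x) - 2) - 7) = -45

Step 1. [5*(((5*x) - 2) - 7) = -45] divide by the outer 5. So div: ((5*x) - 2) - 7 = -9.
Step 2. [((5*x) - 2) - 7 = -9] -7 is outermost — add 7 both sides ⇒ sub: (5*x) - 2 = -2.
Step 3. [(5*x) - 2 = -2] the outer -2 inverts by adding 2. So sub: 5*x = 0.
Step 4. [5*x = 0] 5·(inner) — divide through by 5 ⇒ div: x = 0.

Answer: x ∈ {0}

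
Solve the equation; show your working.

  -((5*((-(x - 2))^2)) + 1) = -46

Step 1. [-((5*((-(x - 2))^2)) + 1) = -46] leading − — multiply by −1, so neg: (5*((-(x - 2))^2)) + 1 = 46.
Step 2. [(5*((-(x - 2))^2)) + 1 = 46] subtract 1: x sits inside (… + 1), so sub: 5*((-(x - 2))^2) = 45.
Step 3. [5*((-(x - 2))^2) = 45] divide by the outer 5 ⇒ div: (-(x - 2))^2 = 9.
Step 4. [(-(x - 2))^2 = 9] √ both sides: 9 ≥ 0 gives two branches. So sqrt: -(x - 2) = 3 or -3.
Step 5. [-(x - 2) = 3 or -3] leading − — multiply by −1, so neg: x - 2 = -3 or 3.
Step 6. [x - 2 = -3 or 3] add 2: x sits inside (… - 2) ⇒ sub: x = -1 or 5.

Answer: x ∈ {-1, 5}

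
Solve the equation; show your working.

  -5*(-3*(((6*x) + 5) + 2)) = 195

Step 1. [-5*(-3*(((6*x) + 5) + 2)) = 195] leading coefficient -5: divide by -5. So div: -3*(((6*x) + 5) + 2) = -39.
Step 2. [-3*(((6*x) + 5) + 2) = -39] LHS = -3·(…); ÷-3 both sides. So div: ((6*x) + 5) + 2 = 13.
Step 3. [((6*x) + 5) + 2 = 13] +2 is outermost — subtract 2 both sides, so sub: (6*x) + 5 = 11.
Step 4. [(6*x) + 5 = 11] peel the +5: subtract 5 from each side, so sub: 6*x = 6.
Step 5. [6*x = 6] leading coefficient 6: divide by 6 ⇒ div: x = 1.

Answer: x ∈ {1}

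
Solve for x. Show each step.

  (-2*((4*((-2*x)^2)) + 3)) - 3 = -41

Step 1. [(-2*((4*((-2*x)^2)) + 3)) - 3 = -41] the outer -3 inverts by adding 3, so sub: -2*((4*((-2*x)^2)) + 3) = -38.
Step 2. [-2*((4*((-2*x)^2)) + 3) = -38] -2 out front; divide by -2 ⇒ div: (4*((-2*x)^2)) + 3 = 19.
Step 3. [(4*((-2*x)^2)) + 3 = 19] +3 is outermost — subtract 3 both sides. So sub: 4*((-2*x)^2) = 16.
Step 4. [4*((-2*x)^2) = 16] divide by the outer 4. So div: (-2*x)^2 = 4.
Step 5. [(-2*x)^2 = 4] √ both sides: 4 ≥ 0 gives two branches, so sqrt: -2*x = 2 or -2.
Step 6. [-2*x = 2 or -2] LHS = -2·(…); ÷-2 both sides ⇒ div: x = -1 or 1.

Answer: x ∈ {-1, 1}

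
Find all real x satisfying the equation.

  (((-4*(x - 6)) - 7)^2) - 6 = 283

Step 1. [(((-4*(x - 6)) - 7)^2) - 6 = 283] peel the -6: add 6 from each side ⇒ sub: ((-4*(x - 6)) - 7)^2 = 289.
Step 2. [((-4*(x - 6)) - 7)^2 = 289] 289 ≥ 0, LHS is (·)² — take ±√. So sqrt: (-4*(x - 6)) - 7 = 17 or -17.
Step 3. [(-4*(x - 6)) - 7 = 17 or -17] 7 comes off first (add 7) ⇒ sub: -4*(x - 6) = 24 or -10.
Step 4. [-4*(x - 6) = 24 or -10] -4 out front; divide by -4, so div: x - 6 = -6 or 5/2.
Step 5. [x - 6 = -6 or 5/2] the outer -6 inverts by adding 6, so sub: x = 0 or 17/2.

Answer: x ∈ {0, 17/2}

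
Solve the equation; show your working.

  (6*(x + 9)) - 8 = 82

Step 1. [(6*(x + 9)) - 8 = 82] -8 is outermost — add 8 both sides ⇒ sub: 6*(x + 9) = 90.
Step 2. [6*(x + 9) = 90] 6 out front; divide by 6 ⇒ div: x + 9 = 15.
Step 3. [x + 9 = 15] the outer +9 inverts by subtracting 9, so sub: x = 6.

Answer: x ∈ {6}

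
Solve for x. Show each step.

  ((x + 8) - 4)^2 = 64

Step 1. [((x + 8) - 4)^2 = 64] LHS squared, RHS 64 ≥ 0: apply √ (±) ⇒ sqrt: (x + 8) - 4 = 8 or -8.
Step 2. [(x + 8) - 4 = 8 or -8] peel the -4: add 4 from each side ⇒ sub: x + 8 = 12 or -4.
Step 3. [x + 8 = 12 or -4] peel the +8: subtract 8 from each side ⇒ sub: x = 4 or -12.

Answer: x ∈ {-12, 4}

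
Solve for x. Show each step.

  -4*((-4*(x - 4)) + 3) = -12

Step 1. [-4*((-4*(x - 4)) + 3) = -12] -4·(inner) — divide through by -4. So div: (-4*(x - 4)) + 3 = 3.
Step 2. [(-4*(x - 4)) + 3 = 3] +3 is outermost — subtract 3 both sides ⇒ sub: -4*(x - 4) = 0.
Step 3. [-4*(x - 4) = 0] divide by the outer -4 ⇒ div: x - 4 = 0.
Step 4. [x - 4 = 0] add 4: x sits inside (… - 4) ⇒ sub: x = 4.

Answer: x ∈ {4}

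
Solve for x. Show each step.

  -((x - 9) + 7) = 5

Step 1. [-((x - 9) + 7) = 5] LHS negated; negate both sides, so neg: (x - 9) + 7 = -5.
Step 2. [(x - 9) + 7 = -5] peel the +7: subtract 7 from each side, so sub: x - 9 = -12.
Step 3. [x - 9 = -12] peel the -9: add 9 from each side ⇒ sub: x = -3.

Answer: x ∈ {-3}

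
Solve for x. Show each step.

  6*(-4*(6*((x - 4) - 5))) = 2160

Step 1. [6*(-4*(6*((x - 4) - 5))) = 2160] 6·(inner) — divide through by 6, so div: -4*(6*((x - 4) - 5)) = 360.
Step 2. [-4*(6*((x - 4) - 5)) = 360] divide by the outer -4. So div: 6*((x - 4) - 5) = -90.
Step 3. [6*((x - 4) - 5) = -90] 6·(inner) — divide through by 6. So div: (x - 4) - 5 = -15.
Step 4. [(x - 4) - 5 = -15] peel the -5: add 5 from each side. So sub: x - 4 = -10.
Step 5. [x - 4 = -10] 4 comes off first (add 4). So sub: x = -6.

Answer: x ∈ {-6}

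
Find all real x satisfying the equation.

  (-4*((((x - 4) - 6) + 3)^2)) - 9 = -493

Step 1. [(-4*((((x - 4) - 6) + 3)^2)) - 9 = -493] -9 is outermost — add 9 both sides ⇒ sub: -4*((((x - 4) - 6) + 3)^2) = -484.
Step 2. [-4*((((x - 4) - 6) + 3)^2) = -484] divide by the outer -4. So div: (((x - 4) - 6) + 3)^2 = 121.
Step 3. [(((x - 4) - 6) + 3)^2 = 121] 121 ≥ 0, LHS is (·)² — take ±√. So sqrt: ((x - 4) - 6) + 3 = 11 or -11.
Step 4. [((x - 4) - 6) + 3 = 11 or -11] subtract 3: x sits inside (… + 3) ⇒ sub: (x - 4) - 6 = 8 or -14.
Step 5. [(x - 4) - 6 = 8 or -14] -6 is outermost — add 6 both sides ⇒ sub: x - 4 = 14 or -8.
Step 6. [x - 4 = 14 or -8] 4 comes off first (add 4). So sub: x = 18 or -4.

Answer: x ∈ {-4, 18}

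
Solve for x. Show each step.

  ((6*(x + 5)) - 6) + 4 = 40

Step 1. [((6*(x + 5)) - 6) + 4 = 40] 4 comes off first (subtract 4), so sub: (6*(x + 5)) - 6 = 36.
Step 2. [(6*(x + 5)) - 6 = 36] the outer -6 inverts by adding 6. So sub: 6*(x + 5) = 42.
Step 3. [6*(x + 5) = 42] leading coefficient 6: divide by 6, so div: x + 5 = 7.
Step 4. [x + 5 = 7] subtract 5: x sits inside (… + 5). So sub: x = 2.

Answer: x ∈ {2}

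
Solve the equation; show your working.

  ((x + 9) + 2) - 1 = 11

Step 1. [((x + 9) + 2) - 1 = 11] peel the -1: add 1 from each side ⇒ sub: (x + 9) + 2 = 12.
Step 2. [(x + 9) + 2 = 12] +2 is outermost — subtract 2 both sides, so sub: x + 9 = 10.
Step 3. [x + 9 = 10] the outer +9 inverts by subtracting 9. So sub: x = 1.

Answer: x ∈ {1}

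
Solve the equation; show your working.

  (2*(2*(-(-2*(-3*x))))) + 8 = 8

Step 1. [(2*(2*(-(-2*(-3*x))))) + 8 = 8] 2 | LHS and 2 | 8: pull 2 out ⇒ factor: (2*(-(-2*(-3*x)))) + 4 = 4.
Step 2. [(2*(-(-2*(-3*x)))) + 4 = 4] common factor 2 (LHS and 4) — divide through. So factor: (-(-2*(-3*x))) + 2 = 2.
Step 3. [(-(-2*(-3*x))) + 2 = 2] subtract 2: x sits inside (… + 2), so sub: -(-2*(-3*x)) = 0.
Step 4. [-(-2*(-3*x)) = 0] leading − — multiply by −1, so neg: -2*(-3*x) = 0.
Step 5. [-2*(-3*x) = 0] LHS = -2·(…); ÷-2 both sides. So div: -3*x = 0.
Step 6. [-3*x = 0] divide by the outer -3 ⇒ div: x = 0.

Answer: x ∈ {0}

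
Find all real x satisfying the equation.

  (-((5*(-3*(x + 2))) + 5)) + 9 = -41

Step 1. [(-((5*(-3*(x + 2))) + 5)) + 9 = -41] 9 comes off first (subtract 9), so sub: -((5*(-3*(x + 2))) + 5) = -50.
Step 2. [-((5*(-3*(x + 2))) + 5) = -50] leading − — multiply by −1, so neg: (5*(-3*(x + 2))) + 5 = 50.
Step 3. [(5*(-3*(x + 2))) + 5 = 50] 5 divides every term; factor it out, so factor: (-3*(x + 2)) + 1 = 10.
Step 4. [(-3*(x + 2)) + 1 = 10] 1 comes off first (subtract 1) ⇒ sub: -3*(x + 2) = 9.
Step 5. [-3*(x + 2) = 9] divide by the outer -3, so div: x + 2 = -3.
Step 6. [x + 2 = -3] 2 comes off first (subtract 2) ⇒ sub: x = -5.

Answer: x ∈ {-5}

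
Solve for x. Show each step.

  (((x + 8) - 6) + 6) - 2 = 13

Step 1. [(((x + 8) - 6) + 6) - 2 = 13] add 2: x sits inside (… - 2), so sub: ((x + 8) - 6) + 6 = 15.
Step 2. [((x + 8) - 6) + 6 = 15] the outer +6 inverts by subtracting 6. So sub: (x + 8) - 6 = 9.
Step 3. [(x + 8) - 6 = 9] the outer -6 inverts by adding 6, so sub: x + 8 = 15.
Step 4. [x + 8 = 15] subtract 8: x sits inside (… + 8) ⇒ sub: x = 7.

Answer: x ∈ {7}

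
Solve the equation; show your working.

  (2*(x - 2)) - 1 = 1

Step 1. [(2*(x - 2)) - 1 = 1] peel the -1: add 1 from each side, so sub: 2*(x - 2) = 2.
Step 2. [2*(x - 2) = 2] LHS = 2·(…); ÷2 both sides ⇒ div: x - 2 = 1.
Step 3. [x - 2 = 1] the outer -2 inverts by adding 2 ⇒ sub: x = 3.

Answer: x ∈ {3}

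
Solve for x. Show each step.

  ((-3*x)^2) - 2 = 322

Step 1. [((-3*x)^2) - 2 = 322] 2 comes off first (add 2). So sub: (-3*x)^2 = 324.
Step 2. [(-3*x)^2 = 324] √ both sides: 324 ≥ 0 gives two branches. So sqrt: -3*x = 18 or -18.
Step 3. [-3*x = 18 or -18] LHS = -3·(…); ÷-3 both sides ⇒ div: x = -6 or 6.

Answer: x ∈ {-6, 6}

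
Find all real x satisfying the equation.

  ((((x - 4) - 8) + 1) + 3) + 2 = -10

Step 1. [((((x - 4) - 8) + 1) + 3) + 2 = -10] the outer +2 inverts by subtracting 2, so sub: (((x - 4) - 8) + 1) + 3 = -12.
Step 2. [(((x - 4) - 8) + 1) + 3 = -12] the outer +3 inverts by subtracting 3, so sub: ((x - 4) - 8) + 1 = -15.
Step 3. [((x - 4) - 8) + 1 = -15] the outer +1 inverts by subtracting 1. So sub: (x - 4) - 8 = -16.
Step 4. [(x - 4) - 8 = -16] -8 is outermost — add 8 both sides. So sub: x - 4 = -8.
Step 5. [x - 4 = -8] add 4: x sits inside (… - 4) ⇒ sub: x = -4.

Answer: x ∈ {-4}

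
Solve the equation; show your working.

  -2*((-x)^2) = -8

Step 1. [-2*((-x)^2) = -8] divide by the outer -2. So div: (-x)^2 = 4.
Step 2. [(-x)^2 = 4] √ both sides: 4 ≥ 0 gives two branches ⇒ sqrt: -x = 2 or -2.
Step 3. [-x = 2 or -2] LHS negated; negate both sides ⇒ neg: x = -2 or 2.

Answer: x ∈ {-2, 2}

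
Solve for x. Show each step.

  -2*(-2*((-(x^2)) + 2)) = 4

Step 1. [-2*(-2*((-(x^2)) + 2)) = 4] divide by the outer -2, so div: -2*((-(x^2)) + 2) = -2.
Step 2. [-2*((-(x^2)) + 2) = -2] leading coefficient -2: divide by -2, so div: (-(x^2)) + 2 = 1.
Step 3. [(-(x^2)) + 2 = 1] 2 comes off first (subtract 2) ⇒ sub: -(x^2) = -1.
Step 4. [-(x^2) = -1] leading − — multiply by −1 ⇒ neg: x^2 = 1.
Step 5. [x^2 = 1] √ both sides: 1 ≥ 0 gives two branches ⇒ sqrt: x = 1 or -1.

Answer: x ∈ {-1, 1}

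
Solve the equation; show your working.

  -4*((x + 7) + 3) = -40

Step 1. [-4*((x + 7) + 3) = -40] divide by the outer -4, so div: (x + 7) + 3 = 10.
Step 2. [(x + 7) + 3 = 10] subtract 3: x sits inside (… + 3), so sub: x + 7 = 7.
Step 3. [x + 7 = 7] the outer +7 inverts by subtracting 7 ⇒ sub: x = 0.

Answer: x ∈ {0}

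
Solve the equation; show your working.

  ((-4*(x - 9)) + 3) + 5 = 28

Step 1. [((-4*(x - 9)) + 3) + 5 = 28] +5 is outermost — subtract 5 both sides, so sub: (-4*(x - 9)) + 3 = 23.
Step 2. [(-4*(x - 9)) + 3 = 23] the outer +3 inverts by subtracting 3 ⇒ sub: -4*(x - 9) = 20.
Step 3. [-4*(x - 9) = 20] leading coefficient -4: divide by -4 ⇒ div: x - 9 = -5.
Step 4. [x - 9 = -5] peel the -9: add 9 from each side, so sub: x = 4.

Answer: x ∈ {4}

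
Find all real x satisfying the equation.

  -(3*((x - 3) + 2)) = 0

Step 1. [-(3*((x - 3) + 2)) = 0] LHS negated; negate both sides ⇒ neg: 3*((x - 3) + 2) = 0.
Step 2. [3*((x - 3) + 2) = 0] LHS = 3·(…); ÷3 both sides ⇒ div: (x - 3) + 2 = 0.
Step 3. [(x - 3) + 2 = 0] peel the +2: subtract 2 from each side, so sub: x - 3 = -2.
Step 4. [x - 3 = -2] the outer -3 inverts by adding 3, so sub: x = 1.

Answer: x ∈ {1}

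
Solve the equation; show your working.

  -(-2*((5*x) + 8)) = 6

Step 1. [-(-2*((5*x) + 8)) = 6] flip signs both sides, so neg: -2*((5*x) + 8) = -6.
Step 2. [-2*((5*x) + 8) = -6] -2·(inner) — divide through by -2, so div: (5*x) + 8 = 3.
Step 3. [(5*x) + 8 = 3] the outer +8 inverts by subtracting 8 ⇒ sub: 5*x = -5.
Step 4. [5*x = -5] 5 out front; divide by 5. So div: x = -1.

Answer: x ∈ {-1}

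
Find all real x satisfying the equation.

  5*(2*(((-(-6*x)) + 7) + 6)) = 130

Step 1. [5*(2*(((-(-6*x)) + 7) + 6)) = 130] divide by the outer 5, so div: 2*(((-(-6*x)) + 7) + 6) = 26.
Step 2. [2*(((-(-6*x)) + 7) + 6) = 26] divide by the outer 2 ⇒ div: ((-(-6*x)) + 7) + 6 = 13.
Step 3. [((-(-6*x)) + 7) + 6 = 13] +6 is outermost — subtract 6 both sides, so sub: (-(-6*x)) + 7 = 7.
Step 4. [(-(-6*x)) + 7 = 7] peel the +7: subtract 7 from each side ⇒ sub: -(-6*x) = 0.
Step 5. [-(-6*x) = 0] leading − — multiply by −1 ⇒ neg: -6*x = 0.
Step 6. [-6*x = 0] divide by the outer -6 ⇒ div: x = 0.

Answer: x ∈ {0}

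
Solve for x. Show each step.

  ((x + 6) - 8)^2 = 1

Step 1. [((x + 6) - 8)^2 = 1] LHS squared, RHS 1 ≥ 0: apply √ (±), so sqrt: (x + 6) - 8 = 1 or -1.
Step 2. [(x + 6) - 8 = 1 or -1] 8 comes off first (add 8). So sub: x + 6 = 9 or 7.
Step 3. [x + 6 = 9 or 7] +6 is outermost — subtract 6 both sides ⇒ sub: x = 3 or 1.

Answer: x ∈ {1, 3}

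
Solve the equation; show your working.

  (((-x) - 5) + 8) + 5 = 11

Step 1. [(((-x) - 5) + 8) + 5 = 11] +5 is outermost — subtract 5 both sides, so sub: ((-x) - 5) + 8 = 6.
Step 2. [((-x) - 5) + 8 = 6] subtract 8: x sits inside (… + 8). So sub: (-x) - 5 = -2.
Step 3. [(-x) - 5 = -2] 5 comes off first (add 5). So sub: -x = 3.
Step 4. [-x = 3] flip signs both sides, so neg: x = -3.

Answer: x ∈ {-3}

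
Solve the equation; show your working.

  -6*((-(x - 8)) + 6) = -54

Step 1. [-6*((-(x - 8)) + 6) = -54] -6 out front; divide by -6, so div: (-(x - 8)) + 6 = 9.
Step 2. [(-(x - 8)) + 6 = 9] +6 is outermost — subtract 6 both sides, so sub: -(x - 8) = 3.
Step 3. [-(x - 8) = 3] LHS negated; negate both sides, so neg: x - 8 = -3.
Step 4. [x - 8 = -3] peel the -8: add 8 from each side. So sub: x = 5.

Answer: x ∈ {5}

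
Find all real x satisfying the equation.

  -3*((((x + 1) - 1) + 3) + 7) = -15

Step 1. [-3*((((x + 1) - 1) + 3) + 7) = -15] LHS = -3·(…); ÷-3 both sides, so div: (((x + 1) - 1) + 3) + 7 = 5.
Step 2. [(((x + 1) - 1) + 3) + 7 = 5] subtract 7: x sits inside (… + 7). So sub: ((x + 1) - 1) + 3 = -2.
Step 3. [((x + 1) - 1) + 3 = -2] +3 is outermost — subtract 3 both sides. So sub: (x + 1) - 1 = -5.
Step 4. [(x + 1) - 1 = -5] the outer -1 inverts by adding 1. So sub: x + 1 = -4.
Step 5. [x + 1 = -4] peel the +1: subtract 1 from each side, so sub: x = -5.

Answer: x ∈ {-5}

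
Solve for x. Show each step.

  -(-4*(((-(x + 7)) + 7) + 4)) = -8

Step 1. [-(-4*(((-(x + 7)) + 7) + 4)) = -8] flip signs both sides ⇒ neg: -4*(((-(x + 7)) + 7) + 4) = 8.
Step 2. [-4*(((-(x + 7)) + 7) + 4) = 8] LHS = -4·(…); ÷-4 both sides. So div: ((-(x + 7)) + 7) + 4 = -2.
Step 3. [((-(x + 7)) + 7) + 4 = -2] the outer +4 inverts by subtracting 4, so sub: (-(x + 7)) + 7 = -6.
Step 4. [(-(x + 7)) + 7 = -6] peel the +7: subtract 7 from each side. So sub: -(x + 7) = -13.
Step 5. [-(x + 7) = -13] LHS negated; negate both sides ⇒ neg: x + 7 = 13.
Step 6. [x + 7 = 13] 7 comes off first (subtract 7), so sub: x = 6.

Answer: x ∈ {6}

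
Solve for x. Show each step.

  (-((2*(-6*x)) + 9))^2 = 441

Step 1. [(-((2*(-6*x)) + 9))^2 = 441] √ both sides: 441 ≥ 0 gives two branches, so sqrt: -((2*(-6*x)) + 9) = 21 or -21.
Step 2. [-((2*(-6*x)) + 9) = 21 or -21] leading − — multiply by −1. So neg: (2*(-6*x)) + 9 = -21 or 21.
Step 3. [(2*(-6*x)) + 9 = -21 or 21] peel the +9: subtract 9 from each side ⇒ sub: 2*(-6*x) = -30 or 12.
Step 4. [2*(-6*x) = -30 or 12] leading coefficient 2: divide by 2. So div: -6*x = -15 or 6.
Step 5. [-6*x = -15 or 6] -6·(inner) — divide through by -6 ⇒ div: x = 5/2 or -1.

Answer: x ∈ {-1, 5/2}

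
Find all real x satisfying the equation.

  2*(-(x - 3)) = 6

Step 1. [2*(-(x - 3)) = 6] 2·(inner) — divide through by 2. So div: -(x - 3) = 3.
Step 2. [-(x - 3) = 3] leading − — multiply by −1 ⇒ neg: x - 3 = -3.
Step 3. [x - 3 = -3] peel the -3: add 3 from each side. So sub: x = 0.

Answer: x ∈ {0}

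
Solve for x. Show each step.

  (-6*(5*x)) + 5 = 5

Step 1. [(-6*(5*x)) + 5 = 5] +5 is outermost — subtract 5 both sides. So sub: -6*(5*x) = 0.
Step 2. [-6*(5*x) = 0] -6·(inner) — divide through by -6, so div: 5*x = 0.
Step 3. [5*x = 0] 5·(inner) — divide through by 5. So div: x = 0.

Answer: x ∈ {0}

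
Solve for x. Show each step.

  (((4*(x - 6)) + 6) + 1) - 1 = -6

Step 1. [(((4*(x - 6)) + 6) + 1) - 1 = -6] peel the -1: add 1 from each side ⇒ sub: ((4*(x - 6)) + 6) + 1 = -5.
Step 2. [((4*(x - 6)) + 6) + 1 = -5] +1 is outermost — subtract 1 both sides. So sub: (4*(x - 6)) + 6 = -6.
Step 3. [(4*(x - 6)) + 6 = -6] subtract 6: x sits inside (… + 6). So sub: 4*(x - 6) = -12.
Step 4. [4*(x - 6) = -12] divide by the outer 4. So div: x - 6 = -3.
Step 5. [x - 6 = -3] peel the -6: add 6 from each side, so sub: x = 3.

Answer: x ∈ {3}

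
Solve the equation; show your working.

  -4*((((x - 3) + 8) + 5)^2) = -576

Step 1. [-4*((((x - 3) + 8) + 5)^2) = -576] divide by the outer -4. So div: (((x - 3) + 8) + 5)^2 = 144.
Step 2. [(((x - 3) + 8) + 5)^2 = 144] √ both sides: 144 ≥ 0 gives two branches ⇒ sqrt: ((x - 3) + 8) + 5 = 12 or -12.
Step 3. [((x - 3) + 8) + 5 = 12 or -12] 5 comes off first (subtract 5) ⇒ sub: (x - 3) + 8 = 7 or -17.
Step 4. [(x - 3) + 8 = 7 or -17] peel the +8: subtract 8 from each side, so sub: x - 3 = -1 or -25.
Step 5. [x - 3 = -1 or -25] add 3: x sits inside (… - 3) ⇒ sub: x = 2 or -22.

Answer: x ∈ {-22, 2}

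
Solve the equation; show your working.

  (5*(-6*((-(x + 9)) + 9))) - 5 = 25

Step 1. [(5*(-6*((-(x + 9)) + 9))) - 5 = 25] common factor 5 (LHS and 25) — divide through, so factor: (-6*((-(x + 9)) + 9)) - 1 = 5.
Step 2. [(-6*((-(x + 9)) + 9)) - 1 = 5] add 1: x sits inside (… - 1). So sub: -6*((-(x + 9)) + 9) = 6.
Step 3. [-6*((-(x + 9)) + 9) = 6] -6·(inner) — divide through by -6, so div: (-(x + 9)) + 9 = -1.
Step 4. [(-(x + 9)) + 9 = -1] 9 comes off first (subtract 9). So sub: -(x + 9) = -10.
Step 5. [-(x + 9) = -10] flip signs both sides ⇒ neg: x + 9 = 10.
Step 6. [x + 9 = 10] the outer +9 inverts by subtracting 9, so sub: x = 1.

Answer: x ∈ {1}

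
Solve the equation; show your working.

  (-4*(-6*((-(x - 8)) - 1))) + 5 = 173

Step 1. [(-4*(-6*((-(x - 8)) - 1))) + 5 = 173] the outer +5 inverts by subtracting 5, so sub: -4*(-6*((-(x - 8)) - 1)) = 168.
Step 2. [-4*(-6*((-(x - 8)) - 1)) = 168] leading coefficient -4: divide by -4 ⇒ div: -6*((-(x - 8)) - 1) = -42.
Step 3. [-6*((-(x - 8)) - 1) = -42] leading coefficient -6: divide by -6. So div: (-(x - 8)) - 1 = 7.
Step 4. [(-(x - 8)) - 1 = 7] -1 is outermost — add 1 both sides ⇒ sub: -(x - 8) = 8.
Step 5. [-(x - 8) = 8] flip signs both sides ⇒ neg: x - 8 = -8.
Step 6. [x - 8 = -8] peel the -8: add 8 from each side, so sub: x = 0.

Answer: x ∈ {0}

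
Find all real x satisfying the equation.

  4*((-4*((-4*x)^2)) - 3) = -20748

Step 1. [4*((-4*((-4*x)^2)) - 3) = -20748] LHS = 4·(…); ÷4 both sides. So div: (-4*((-4*x)^2)) - 3 = -5187.
Step 2. [(-4*((-4*x)^2)) - 3 = -5187] add 3: x sits inside (… - 3). So sub: -4*((-4*x)^2) = -5184.
Step 3. [-4*((-4*x)^2) = -5184] divide by the outer -4, so div: (-4*x)^2 = 1296.
Step 4. [(-4*x)^2 = 1296] LHS squared, RHS 1296 ≥ 0: apply √ (±) ⇒ sqrt: -4*x = 36 or -36.
Step 5. [-4*x = 36 or -36] leading coefficient -4: divide by -4, so div: x = -9 or 9.

Answer: x ∈ {-9, 9}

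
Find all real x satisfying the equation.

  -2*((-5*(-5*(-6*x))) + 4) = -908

Step 1. [-2*((-5*(-5*(-6*x))) + 4) = -908] leading coefficient -2: divide by -2 ⇒ div: (-5*(-5*(-6*x))) + 4 = 454.
Step 2. [(-5*(-5*(-6*x))) + 4 = 454] the outer +4 inverts by subtracting 4, so sub: -5*(-5*(-6*x)) = 450.
Step 3. [-5*(-5*(-6*x)) = 450] -5·(inner) — divide through by -5, so div: -5*(-6*x) = -90.
Step 4. [-5*(-6*x) = -90] LHS = -5·(…); ÷-5 both sides. So div: -6*x = 18.
Step 5. [-6*x = 18] leading coefficient -6: divide by -6, so div: x = -3.

Answer: x ∈ {-3}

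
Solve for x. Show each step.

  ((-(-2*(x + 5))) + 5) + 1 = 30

Step 1. [((-(-2*(x + 5))) + 5) + 1 = 30] +1 is outermost — subtract 1 both sides ⇒ sub: (-(-2*(x + 5))) + 5 = 29.
Step 2. [(-(-2*(x + 5))) + 5 = 29] peel the +5: subtract 5 from each side, so sub: -(-2*(x + 5)) = 24.
Step 3. [-(-2*(x + 5)) = 24] flip signs both sides. So neg: -2*(x + 5) = -24.
Step 4. [-2*(x + 5) = -24] LHS = -2·(…); ÷-2 both sides ⇒ div: x + 5 = 12.
Step 5. [x + 5 = 12] subtract 5: x sits inside (… + 5) ⇒ sub: x = 7.

Answer: x ∈ {7}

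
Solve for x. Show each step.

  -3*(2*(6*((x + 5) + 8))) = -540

Step 1. [-3*(2*(6*((x + 5) + 8))) = -540] -3 out front; divide by -3, so div: 2*(6*((x + 5) + 8)) = 180.
Step 2. [2*(6*((x + 5) + 8)) = 180] 2·(inner) — divide through by 2. So div: 6*((x + 5) + 8) = 90.
Step 3. [6*((x + 5) + 8) = 90] LHS = 6·(…); ÷6 both sides ⇒ div: (x + 5) + 8 = 15.
Step 4. [(x + 5) + 8 = 15] subtract 8: x sits inside (… + 8) ⇒ sub: x + 5 = 7.
Step 5. [x + 5 = 7] subtract 5: x sits inside (… + 5), so sub: x = 2.

Answer: x ∈ {2}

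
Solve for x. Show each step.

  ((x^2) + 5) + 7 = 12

Step 1. [((x^2) + 5) + 7 = 12] peel the +7: subtract 7 from each side ⇒ sub: (x^2) + 5 = 5.
Step 2. [(x^2) + 5 = 5] subtract 5: x sits inside (… + 5), so sub: x^2 = 0.
Step 3. [x^2 = 0] LHS squared, RHS 0 ≥ 0: apply √ (±). So sqrt: x = 0.

Answer: x ∈ {0}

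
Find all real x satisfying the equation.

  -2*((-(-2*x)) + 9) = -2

Step 1. [-2*((-(-2*x)) + 9) = -2] leading coefficient -2: divide by -2 ⇒ div: (-(-2*x)) + 9 = 1.
Step 2. [(-(-2*x)) + 9 = 1] +9 is outermost — subtract 9 both sides. So sub: -(-2*x) = -8.
Step 3. [-(-2*x) = -8] flip signs both sides. So neg: -2*x = 8.
Step 4. [-2*x = 8] -2 out front; divide by -2. So div: x = -4.

Answer: x ∈ {-4}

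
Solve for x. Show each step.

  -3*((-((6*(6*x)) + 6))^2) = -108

Step 1. [-3*((-((6*(6*x)) + 6))^2) = -108] leading coefficient -3: divide by -3 ⇒ div: (-((6*(6*x)) + 6))^2 = 36.
Step 2. [(-((6*(6*x)) + 6))^2 = 36] 36 ≥ 0, LHS is (·)² — take ±√, so sqrt: -((6*(6*x)) + 6) = 6 or -6.
Step 3. [-((6*(6*x)) + 6) = 6 or -6] flip signs both sides, so neg: (6*(6*x)) + 6 = -6 or 6.
Step 4. [(6*(6*x)) + 6 = -6 or 6] peel the +6: subtract 6 from each side. So sub: 6*(6*x) = -12 or 0.
Step 5. [6*(6*x) = -12 or 0] LHS = 6·(…); ÷6 both sides, so div: 6*x = -2 or 0.
Step 6. [6*x = -2 or 0] leading coefficient 6: divide by 6. So div: x = -1/3 or 0.

Answer: x ∈ {-1/3, 0}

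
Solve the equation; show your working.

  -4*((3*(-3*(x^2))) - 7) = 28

Step 1. [-4*((3*(-3*(x^2))) - 7) = 28] leading coefficient -4: divide by -4. So div: (3*(-3*(x^2))) - 7 = -7.
Step 2. [(3*(-3*(x^2))) - 7 = -7] peel the -7: add 7 from each side, so sub: 3*(-3*(x^2)) = 0.
Step 3. [3*(-3*(x^2)) = 0] divide by the outer 3. So div: -3*(x^2) = 0.
Step 4. [-3*(x^2) = 0] -3·(inner) — divide through by -3 ⇒ div: x^2 = 0.
Step 5. [x^2 = 0] LHS squared, RHS 0 ≥ 0: apply √ (±), so sqrt: x = 0.

Answer: x ∈ {0}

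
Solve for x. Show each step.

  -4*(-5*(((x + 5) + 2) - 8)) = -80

Step 1. [-4*(-5*(((x + 5) + 2) - 8)) = -80] -4·(inner) — divide through by -4. So div: -5*(((x + 5) + 2) - 8) = 20.
Step 2. [-5*(((x + 5) + 2) - 8) = 20] leading coefficient -5: divide by -5, so div: ((x + 5) + 2) - 8 = -4.
Step 3. [((x + 5) + 2) - 8 = -4] -8 is outermost — add 8 both sides ⇒ sub: (x + 5) + 2 = 4.
Step 4. [(x + 5) + 2 = 4] the outer +2 inverts by subtracting 2 ⇒ sub: x + 5 = 2.
Step 5. [x + 5 = 2] subtract 5: x sits inside (… + 5). So sub: x = -3.

Answer: x ∈ {-3}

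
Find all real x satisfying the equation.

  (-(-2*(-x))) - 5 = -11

Step 1. [(-(-2*(-x))) - 5 = -11] the outer -5 inverts by adding 5 ⇒ sub: -(-2*(-x)) = -6.
Step 2. [-(-2*(-x)) = -6] LHS negated; negate both sides. So neg: -2*(-x) = 6.
Step 3. [-2*(-x) = 6] -2 out front; divide by -2. So div: -x = -3.
Step 4. [-x = -3] leading − — multiply by −1 ⇒ neg: x = 3.

Answer: x ∈ {3}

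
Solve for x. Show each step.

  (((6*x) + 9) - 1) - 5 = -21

Step 1. [(((6*x) + 9) - 1) - 5 = -21] -5 is outermost — add 5 both sides ⇒ sub: ((6*x) + 9) - 1 = -16.
Step 2. [((6*x) + 9) - 1 = -16] add 1: x sits inside (… - 1) ⇒ sub: (6*x) + 9 = -15.
Step 3. [(6*x) + 9 = -15] subtract 9: x sits inside (… + 9). So sub: 6*x = -24.
Step 4. [6*x = -24] divide by the outer 6. So div: x = -4.

Answer: x ∈ {-4}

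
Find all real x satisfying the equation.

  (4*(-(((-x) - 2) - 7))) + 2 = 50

Step 1. [(4*(-(((-x) - 2) - 7))) + 2 = 50] peel the +2: subtract 2 from each side ⇒ sub: 4*(-(((-x) - 2) - 7)) = 48.
Step 2. [4*(-(((-x) - 2) - 7)) = 48] divide by the outer 4, so div: -(((-x) - 2) - 7) = 12.
Step 3. [-(((-x) - 2) - 7) = 12] leading − — multiply by −1, so neg: ((-x) - 2) - 7 = -12.
Step 4. [((-x) - 2) - 7 = -12] -7 is outermost — add 7 both sides. So sub: (-x) - 2 = -5.
Step 5. [(-x) - 2 = -5] add 2: x sits inside (… - 2) ⇒ sub: -x = -3.
Step 6. [-x = -3] leading − — multiply by −1, so neg: x = 3.

Answer: x ∈ {3}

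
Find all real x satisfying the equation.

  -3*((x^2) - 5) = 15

Step 1. [-3*((x^2) - 5) = 15] -3 out front; divide by -3 ⇒ div: (x^2) - 5 = -5.
Step 2. [(x^2) - 5 = -5] the outer -5 inverts by adding 5 ⇒ sub: x^2 = 0.
Step 3. [x^2 = 0] LHS squared, RHS 0 ≥ 0: apply √ (±), so sqrt: x = 0.

Answer: x ∈ {0}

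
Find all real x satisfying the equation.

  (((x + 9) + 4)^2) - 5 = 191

Step 1. [(((x + 9) + 4)^2) - 5 = 191] add 5: x sits inside (… - 5) ⇒ sub: ((x + 9) + 4)^2 = 196.
Step 2. [((x + 9) + 4)^2 = 196] 196 ≥ 0, LHS is (·)² — take ±√ ⇒ sqrt: (x + 9) + 4 = 14 or -14.
Step 3. [(x + 9) + 4 = 14 or -14] 4 comes off first (subtract 4), so sub: x + 9 = 10 or -18.
Step 4. [x + 9 = 10 or -18] peel the +9: subtract 9 from each side ⇒ sub: x = 1 or -27.

Answer: x ∈ {-27, 1}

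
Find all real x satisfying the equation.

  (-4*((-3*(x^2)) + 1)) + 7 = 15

Step 1. [(-4*((-3*(x^2)) + 1)) + 7 = 15] the outer +7 inverts by subtracting 7 ⇒ sub: -4*((-3*(x^2)) + 1) = 8.
Step 2. [-4*((-3*(x^2)) + 1) = 8] -4·(inner) — divide through by -4 ⇒ div: (-3*(x^2)) + 1 = -2.
Step 3. [(-3*(x^2)) + 1 = -2] 1 comes off first (subtract 1), so sub: -3*(x^2) = -3.
Step 4. [-3*(x^2) = -3] -3 out front; divide by -3. So div: x^2 = 1.
Step 5. [x^2 = 1] √ both sides: 1 ≥ 0 gives two branches, so sqrt: x = 1 or -1.

Answer: x ∈ {-1, 1}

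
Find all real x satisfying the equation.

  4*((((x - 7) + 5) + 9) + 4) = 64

Step 1. [4*((((x - 7) + 5) + 9) + 4) = 64] 4·(inner) — divide through by 4, so div: (((x - 7) + 5) + 9) + 4 = 16.
Step 2. [(((x - 7) + 5) + 9) + 4 = 16] subtract 4: x sits inside (… + 4), so sub: ((x - 7) + 5) + 9 = 12.
Step 3. [((x - 7) + 5) + 9 = 12] the outer +9 inverts by subtracting 9, so sub: (x - 7) + 5 = 3.
Step 4. [(x - 7) + 5 = 3] +5 is outermost — subtract 5 both sides. So sub: x - 7 = -2.
Step 5. [x - 7 = -2] peel the -7: add 7 from each side. So sub: x = 5.

Answer: x ∈ {5}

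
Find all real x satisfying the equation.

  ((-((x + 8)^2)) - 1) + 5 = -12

Step 1. [((-((x + 8)^2)) - 1) + 5 = -12] peel the +5: subtract 5 from each side, so sub: (-((x + 8)^2)) - 1 = -17.
Step 2. [(-((x + 8)^2)) - 1 = -17] the outer -1 inverts by adding 1, so sub: -((x + 8)^2) = -16.
Step 3. [-((x + 8)^2) = -16] LHS negated; negate both sides, so neg: (x + 8)^2 = 16.
Step 4. [(x + 8)^2 = 16] LHS squared, RHS 16 ≥ 0: apply √ (±). So sqrt: x + 8 = 4 or -4.
Step 5. [x + 8 = 4 or -4] peel the +8: subtract 8 from each side ⇒ sub: x = -4 or -12.

Answer: x ∈ {-12, -4}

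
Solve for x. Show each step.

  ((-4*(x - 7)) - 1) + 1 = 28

Step 1. [((-4*(x - 7)) - 1) + 1 = 28] peel the +1: subtract 1 from each side ⇒ sub: (-4*(x - 7)) - 1 = 27.
Step 2. [(-4*(x - 7)) - 1 = 27] add 1: x sits inside (… - 1) ⇒ sub: -4*(x - 7) = 28.
Step 3. [-4*(x - 7) = 28] -4·(inner) — divide through by -4. So div: x - 7 = -7.
Step 4. [x - 7 = -7] add 7: x sits inside (… - 7) ⇒ sub: x = 0.

Answer: x ∈ {0}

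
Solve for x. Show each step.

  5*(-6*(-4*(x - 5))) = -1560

Step 1. [5*(-6*(-4*(x - 5))) = -1560] 5·(inner) — divide through by 5 ⇒ div: -6*(-4*(x - 5)) = -312.
Step 2. [-6*(-4*(x - 5)) = -312] leading coefficient -6: divide by -6 ⇒ div: -4*(x - 5) = 52.
Step 3. [-4*(x - 5) = 52] -4 out front; divide by -4, so div: x - 5 = -13.
Step 4. [x - 5 = -13] 5 comes off first (add 5). So sub: x = -8.

Answer: x ∈ {-8}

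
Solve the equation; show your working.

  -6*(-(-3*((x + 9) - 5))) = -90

Step 1. [-6*(-(-3*((x + 9) - 5))) = -90] divide by the outer -6 ⇒ div: -(-3*((x + 9) - 5)) = 15.
Step 2. [-(-3*((x + 9) - 5)) = 15] leading − — multiply by −1 ⇒ neg: -3*((x + 9) - 5) = -15.
Step 3. [-3*((x + 9) - 5) = -15] leading coefficient -3: divide by -3. So div: (x + 9) - 5 = 5.
Step 4. [(x + 9) - 5 = 5] 5 comes off first (add 5), so sub: x + 9 = 10.
Step 5. [x + 9 = 10] the outer +9 inverts by subtracting 9 ⇒ sub: x = 1.

Answer: x ∈ {1}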